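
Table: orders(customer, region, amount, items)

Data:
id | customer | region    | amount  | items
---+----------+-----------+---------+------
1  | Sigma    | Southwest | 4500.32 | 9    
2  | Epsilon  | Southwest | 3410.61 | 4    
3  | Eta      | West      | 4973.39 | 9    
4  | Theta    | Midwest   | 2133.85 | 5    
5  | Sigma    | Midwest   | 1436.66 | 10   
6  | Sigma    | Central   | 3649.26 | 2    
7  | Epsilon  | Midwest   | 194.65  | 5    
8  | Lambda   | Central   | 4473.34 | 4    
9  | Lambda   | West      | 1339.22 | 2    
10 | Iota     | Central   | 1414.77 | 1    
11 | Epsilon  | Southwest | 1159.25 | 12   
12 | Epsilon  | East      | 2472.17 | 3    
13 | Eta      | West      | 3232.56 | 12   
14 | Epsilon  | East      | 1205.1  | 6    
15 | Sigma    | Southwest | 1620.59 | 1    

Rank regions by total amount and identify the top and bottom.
SELECT region, SUM(amount)
FROM orders
GROUP BY region
ORDER BY SUM(amount)

All groups:
  East: 3677.27
  Midwest: 3765.16
  Central: 9537.37
  West: 9545.17
  Southwest: 10690.77

Highest: Southwest (10690.77)
Lowest: East (3677.27)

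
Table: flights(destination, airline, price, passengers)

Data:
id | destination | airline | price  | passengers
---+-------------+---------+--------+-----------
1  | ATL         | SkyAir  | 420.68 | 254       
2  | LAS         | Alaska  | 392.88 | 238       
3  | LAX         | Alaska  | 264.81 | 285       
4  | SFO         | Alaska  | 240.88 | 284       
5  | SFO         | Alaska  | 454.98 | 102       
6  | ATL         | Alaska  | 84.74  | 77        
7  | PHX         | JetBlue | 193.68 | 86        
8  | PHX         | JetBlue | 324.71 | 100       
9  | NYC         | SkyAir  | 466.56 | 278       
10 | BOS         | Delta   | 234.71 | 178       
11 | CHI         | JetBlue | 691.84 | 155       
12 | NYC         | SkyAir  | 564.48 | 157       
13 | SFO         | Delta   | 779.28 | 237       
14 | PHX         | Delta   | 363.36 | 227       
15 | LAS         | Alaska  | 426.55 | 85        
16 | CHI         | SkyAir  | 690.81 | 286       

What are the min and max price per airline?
SELECT airline, MIN(price), MAX(price)
FROM flights
GROUP BY airline

Result:
  Alaska: min=84.74, max=454.98
  Delta: min=234.71, max=779.28
  JetBlue: min=193.68, max=691.84
  SkyAir: min=420.68, max=690.81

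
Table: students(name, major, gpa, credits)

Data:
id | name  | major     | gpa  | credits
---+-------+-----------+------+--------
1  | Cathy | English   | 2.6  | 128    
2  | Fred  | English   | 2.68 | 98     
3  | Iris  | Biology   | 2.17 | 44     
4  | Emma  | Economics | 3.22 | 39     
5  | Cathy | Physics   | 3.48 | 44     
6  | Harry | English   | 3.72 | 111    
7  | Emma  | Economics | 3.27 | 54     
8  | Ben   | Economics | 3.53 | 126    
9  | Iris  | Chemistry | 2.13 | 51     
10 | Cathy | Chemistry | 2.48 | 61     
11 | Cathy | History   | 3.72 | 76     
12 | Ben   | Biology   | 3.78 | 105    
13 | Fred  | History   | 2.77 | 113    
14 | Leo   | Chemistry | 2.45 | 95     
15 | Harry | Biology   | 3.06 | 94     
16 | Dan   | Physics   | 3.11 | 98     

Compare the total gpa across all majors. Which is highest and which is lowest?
SELECT major, SUM(gpa)
FROM students
GROUP BY major
ORDER BY SUM(gpa)

All groups:
  History: 6.49
  Physics: 6.59
  Chemistry: 7.06
  English: 9.00
  Biology: 9.01
  Economics: 10.02

Highest: Economics (10.02)
Lowest: History (6.49)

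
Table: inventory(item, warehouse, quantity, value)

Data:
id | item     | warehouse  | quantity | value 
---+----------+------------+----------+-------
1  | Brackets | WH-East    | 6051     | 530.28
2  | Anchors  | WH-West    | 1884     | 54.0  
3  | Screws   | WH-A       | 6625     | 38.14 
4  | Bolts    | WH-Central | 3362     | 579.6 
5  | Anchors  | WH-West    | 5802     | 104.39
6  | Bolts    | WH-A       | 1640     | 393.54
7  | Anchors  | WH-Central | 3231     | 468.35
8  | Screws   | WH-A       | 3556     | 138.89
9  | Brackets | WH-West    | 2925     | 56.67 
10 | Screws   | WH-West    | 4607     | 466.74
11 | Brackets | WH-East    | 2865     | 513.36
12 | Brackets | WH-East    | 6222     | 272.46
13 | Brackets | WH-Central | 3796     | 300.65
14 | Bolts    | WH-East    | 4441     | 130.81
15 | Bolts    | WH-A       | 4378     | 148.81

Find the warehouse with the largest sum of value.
SELECT warehouse, SUM(value) as val
FROM inventory
GROUP BY warehouse
ORDER BY val DESC
LIMIT 1

Result: WH-East with sum(value) = 1446.91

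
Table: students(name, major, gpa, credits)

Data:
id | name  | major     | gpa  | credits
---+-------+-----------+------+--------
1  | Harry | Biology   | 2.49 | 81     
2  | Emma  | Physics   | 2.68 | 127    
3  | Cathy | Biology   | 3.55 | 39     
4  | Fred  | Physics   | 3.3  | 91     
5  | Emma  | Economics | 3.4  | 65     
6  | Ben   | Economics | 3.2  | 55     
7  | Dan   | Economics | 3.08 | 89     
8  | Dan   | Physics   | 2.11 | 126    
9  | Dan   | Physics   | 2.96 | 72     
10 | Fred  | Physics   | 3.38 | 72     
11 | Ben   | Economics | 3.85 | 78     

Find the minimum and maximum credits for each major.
SELECT major, MIN(credits), MAX(credits)
FROM students
GROUP BY major

Result:
  Biology: min=39, max=81
  Economics: min=55, max=89
  Physics: min=72, max=127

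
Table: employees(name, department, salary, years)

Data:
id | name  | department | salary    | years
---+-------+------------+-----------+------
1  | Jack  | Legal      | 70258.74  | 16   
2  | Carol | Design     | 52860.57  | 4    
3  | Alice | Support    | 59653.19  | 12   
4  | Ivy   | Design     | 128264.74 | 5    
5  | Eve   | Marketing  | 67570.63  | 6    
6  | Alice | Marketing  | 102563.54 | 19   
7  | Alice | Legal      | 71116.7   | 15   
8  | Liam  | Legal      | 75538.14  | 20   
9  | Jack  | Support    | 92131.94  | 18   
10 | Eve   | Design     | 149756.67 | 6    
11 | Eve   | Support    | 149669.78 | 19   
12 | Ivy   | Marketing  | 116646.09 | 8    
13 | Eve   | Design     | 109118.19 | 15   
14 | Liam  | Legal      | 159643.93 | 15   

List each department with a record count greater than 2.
SELECT department, COUNT(*) as cnt
FROM employees
GROUP BY department
HAVING COUNT(*) > 2

Result:
  Design: 4
  Legal: 4
  Marketing: 3
  Support: 3

Note: HAVING filters groups after aggregation, WHERE filters rows before.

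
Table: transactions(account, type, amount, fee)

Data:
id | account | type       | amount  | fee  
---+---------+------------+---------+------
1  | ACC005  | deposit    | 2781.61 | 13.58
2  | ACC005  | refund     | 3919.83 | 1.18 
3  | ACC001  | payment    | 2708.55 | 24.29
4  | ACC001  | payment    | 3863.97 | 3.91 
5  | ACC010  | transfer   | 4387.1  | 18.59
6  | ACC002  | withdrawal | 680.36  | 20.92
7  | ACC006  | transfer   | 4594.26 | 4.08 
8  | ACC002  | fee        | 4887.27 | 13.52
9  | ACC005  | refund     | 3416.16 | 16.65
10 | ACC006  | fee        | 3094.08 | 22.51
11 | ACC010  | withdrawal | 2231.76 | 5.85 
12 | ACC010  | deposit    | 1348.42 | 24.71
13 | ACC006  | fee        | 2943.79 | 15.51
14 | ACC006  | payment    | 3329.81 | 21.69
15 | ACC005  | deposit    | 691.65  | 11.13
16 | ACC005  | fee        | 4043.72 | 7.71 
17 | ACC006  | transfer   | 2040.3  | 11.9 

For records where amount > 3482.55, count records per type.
SELECT type, COUNT(*)
FROM transactions
WHERE amount > 3482.55
GROUP BY type

Note: WHERE filters rows before grouping.

Result:
  fee: 2
  payment: 1
  refund: 1
  transfer: 2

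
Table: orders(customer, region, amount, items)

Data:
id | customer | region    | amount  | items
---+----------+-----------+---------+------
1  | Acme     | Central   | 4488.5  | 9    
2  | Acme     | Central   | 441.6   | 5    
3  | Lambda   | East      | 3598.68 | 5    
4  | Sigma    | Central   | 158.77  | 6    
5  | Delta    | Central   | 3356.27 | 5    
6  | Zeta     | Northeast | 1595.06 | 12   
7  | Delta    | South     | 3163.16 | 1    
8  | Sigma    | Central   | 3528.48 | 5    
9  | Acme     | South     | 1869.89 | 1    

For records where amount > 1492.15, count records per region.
SELECT region, COUNT(*)
FROM orders
WHERE amount > 1492.15
GROUP BY region

Note: WHERE filters rows before grouping.

Result:
  Central: 3
  East: 1
  Northeast: 1
  South: 2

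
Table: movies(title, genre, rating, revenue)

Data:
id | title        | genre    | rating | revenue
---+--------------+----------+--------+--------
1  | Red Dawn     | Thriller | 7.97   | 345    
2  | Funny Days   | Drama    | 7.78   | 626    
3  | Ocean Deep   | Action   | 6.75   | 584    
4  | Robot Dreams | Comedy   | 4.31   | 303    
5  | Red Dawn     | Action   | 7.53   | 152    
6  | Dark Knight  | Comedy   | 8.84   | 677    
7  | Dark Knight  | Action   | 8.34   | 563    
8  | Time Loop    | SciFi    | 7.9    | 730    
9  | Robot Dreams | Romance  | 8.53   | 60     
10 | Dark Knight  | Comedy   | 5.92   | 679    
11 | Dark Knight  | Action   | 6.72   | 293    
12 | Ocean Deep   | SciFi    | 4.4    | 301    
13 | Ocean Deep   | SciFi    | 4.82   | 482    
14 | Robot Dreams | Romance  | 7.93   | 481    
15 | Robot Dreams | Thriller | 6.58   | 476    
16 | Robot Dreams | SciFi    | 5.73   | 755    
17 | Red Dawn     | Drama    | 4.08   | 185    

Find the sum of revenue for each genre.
SELECT genre, SUM(revenue) as result
FROM movies
GROUP BY genre

Result:
  Action: 1592
  Comedy: 1659
  Drama: 811
  Romance: 541
  SciFi: 2268
  Thriller: 821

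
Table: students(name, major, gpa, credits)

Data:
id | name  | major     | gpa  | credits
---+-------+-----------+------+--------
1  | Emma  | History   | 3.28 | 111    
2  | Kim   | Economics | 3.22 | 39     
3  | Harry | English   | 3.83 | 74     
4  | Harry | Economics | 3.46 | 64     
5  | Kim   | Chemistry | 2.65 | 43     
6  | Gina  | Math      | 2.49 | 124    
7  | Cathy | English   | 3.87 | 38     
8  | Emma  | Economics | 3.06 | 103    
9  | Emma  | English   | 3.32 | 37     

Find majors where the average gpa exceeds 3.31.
SELECT major, AVG(gpa)
FROM students
GROUP BY major
HAVING AVG(gpa) > 3.31

Result:
  English: avg=3.67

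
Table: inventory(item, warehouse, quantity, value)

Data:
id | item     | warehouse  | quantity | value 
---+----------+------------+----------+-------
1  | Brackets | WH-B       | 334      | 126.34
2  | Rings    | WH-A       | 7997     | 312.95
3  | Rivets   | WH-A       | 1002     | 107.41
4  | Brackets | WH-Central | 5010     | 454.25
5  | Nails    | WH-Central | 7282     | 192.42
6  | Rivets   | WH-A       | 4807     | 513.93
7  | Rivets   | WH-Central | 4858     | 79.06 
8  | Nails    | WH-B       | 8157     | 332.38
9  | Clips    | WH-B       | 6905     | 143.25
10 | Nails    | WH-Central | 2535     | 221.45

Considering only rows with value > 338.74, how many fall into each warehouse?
SELECT warehouse, COUNT(*)
FROM inventory
WHERE value > 338.74
GROUP BY warehouse

Note: WHERE filters rows before grouping.

Result:
  WH-A: 1
  WH-Central: 1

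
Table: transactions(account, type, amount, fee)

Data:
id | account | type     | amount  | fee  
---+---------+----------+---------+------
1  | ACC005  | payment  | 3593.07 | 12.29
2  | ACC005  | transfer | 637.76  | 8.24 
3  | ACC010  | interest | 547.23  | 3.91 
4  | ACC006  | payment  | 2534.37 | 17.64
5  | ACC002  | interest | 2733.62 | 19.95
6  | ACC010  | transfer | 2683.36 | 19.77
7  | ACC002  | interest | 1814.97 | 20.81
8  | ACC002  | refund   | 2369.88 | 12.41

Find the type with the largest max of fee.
SELECT type, MAX(fee) as val
FROM transactions
GROUP BY type
ORDER BY val DESC
LIMIT 1

Result: interest with max(fee) = 20.81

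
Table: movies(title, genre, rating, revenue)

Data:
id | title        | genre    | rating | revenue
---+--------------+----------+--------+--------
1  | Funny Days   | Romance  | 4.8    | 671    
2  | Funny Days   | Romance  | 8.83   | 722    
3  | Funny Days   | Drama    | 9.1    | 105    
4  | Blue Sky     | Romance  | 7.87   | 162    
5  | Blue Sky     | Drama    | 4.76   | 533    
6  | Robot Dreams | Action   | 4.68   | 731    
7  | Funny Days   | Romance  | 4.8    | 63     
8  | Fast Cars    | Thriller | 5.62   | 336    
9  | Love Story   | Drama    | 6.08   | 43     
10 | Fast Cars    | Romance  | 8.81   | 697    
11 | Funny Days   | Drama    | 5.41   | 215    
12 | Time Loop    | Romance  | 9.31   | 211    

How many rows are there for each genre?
SELECT genre, COUNT(*) as count
FROM movies
GROUP BY genre

Result:
  Action: 1
  Drama: 4
  Romance: 6
  Thriller: 1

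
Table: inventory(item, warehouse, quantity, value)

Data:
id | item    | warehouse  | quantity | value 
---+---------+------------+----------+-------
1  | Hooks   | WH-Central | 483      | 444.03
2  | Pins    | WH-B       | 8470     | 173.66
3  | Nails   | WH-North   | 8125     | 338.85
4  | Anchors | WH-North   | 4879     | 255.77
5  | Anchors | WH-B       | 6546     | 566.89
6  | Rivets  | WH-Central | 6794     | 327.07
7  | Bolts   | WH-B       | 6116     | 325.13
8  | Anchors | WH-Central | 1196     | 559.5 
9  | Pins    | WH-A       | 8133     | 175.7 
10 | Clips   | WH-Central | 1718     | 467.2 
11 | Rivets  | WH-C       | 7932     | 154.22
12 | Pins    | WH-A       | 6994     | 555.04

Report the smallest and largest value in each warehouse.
SELECT warehouse, MIN(value), MAX(value)
FROM inventory
GROUP BY warehouse

Result:
  WH-A: min=175.70, max=555.04
  WH-B: min=173.66, max=566.89
  WH-C: min=154.22, max=154.22
  WH-Central: min=327.07, max=559.50
  WH-North: min=255.77, max=338.85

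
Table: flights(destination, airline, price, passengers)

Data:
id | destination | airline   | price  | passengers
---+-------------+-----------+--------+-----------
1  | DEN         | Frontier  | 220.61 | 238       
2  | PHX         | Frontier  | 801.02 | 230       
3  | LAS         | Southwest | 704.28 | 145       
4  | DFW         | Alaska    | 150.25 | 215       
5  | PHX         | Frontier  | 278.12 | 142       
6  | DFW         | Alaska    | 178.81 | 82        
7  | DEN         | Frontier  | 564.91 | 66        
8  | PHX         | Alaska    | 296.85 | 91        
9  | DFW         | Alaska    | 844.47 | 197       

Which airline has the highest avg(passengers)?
SELECT airline, AVG(passengers) as val
FROM flights
GROUP BY airline
ORDER BY val DESC
LIMIT 1

Result: Frontier with avg(passengers) = 169.00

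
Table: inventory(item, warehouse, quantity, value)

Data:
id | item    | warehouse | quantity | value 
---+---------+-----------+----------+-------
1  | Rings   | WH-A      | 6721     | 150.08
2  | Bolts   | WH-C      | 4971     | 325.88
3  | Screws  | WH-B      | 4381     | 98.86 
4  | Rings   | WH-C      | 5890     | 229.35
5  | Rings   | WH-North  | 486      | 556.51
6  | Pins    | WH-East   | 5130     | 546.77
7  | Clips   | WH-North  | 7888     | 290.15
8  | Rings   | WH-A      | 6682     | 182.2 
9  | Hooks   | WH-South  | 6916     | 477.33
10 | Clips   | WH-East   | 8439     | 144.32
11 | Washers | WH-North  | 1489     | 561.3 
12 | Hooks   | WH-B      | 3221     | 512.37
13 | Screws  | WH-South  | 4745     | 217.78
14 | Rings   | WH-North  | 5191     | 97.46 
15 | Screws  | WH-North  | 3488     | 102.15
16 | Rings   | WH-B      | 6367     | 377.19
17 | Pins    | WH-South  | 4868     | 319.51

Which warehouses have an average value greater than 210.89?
SELECT warehouse, AVG(value)
FROM inventory
GROUP BY warehouse
HAVING AVG(value) > 210.89

Result:
  WH-B: avg=329.47
  WH-C: avg=277.62
  WH-East: avg=345.55
  WH-North: avg=321.51
  WH-South: avg=338.21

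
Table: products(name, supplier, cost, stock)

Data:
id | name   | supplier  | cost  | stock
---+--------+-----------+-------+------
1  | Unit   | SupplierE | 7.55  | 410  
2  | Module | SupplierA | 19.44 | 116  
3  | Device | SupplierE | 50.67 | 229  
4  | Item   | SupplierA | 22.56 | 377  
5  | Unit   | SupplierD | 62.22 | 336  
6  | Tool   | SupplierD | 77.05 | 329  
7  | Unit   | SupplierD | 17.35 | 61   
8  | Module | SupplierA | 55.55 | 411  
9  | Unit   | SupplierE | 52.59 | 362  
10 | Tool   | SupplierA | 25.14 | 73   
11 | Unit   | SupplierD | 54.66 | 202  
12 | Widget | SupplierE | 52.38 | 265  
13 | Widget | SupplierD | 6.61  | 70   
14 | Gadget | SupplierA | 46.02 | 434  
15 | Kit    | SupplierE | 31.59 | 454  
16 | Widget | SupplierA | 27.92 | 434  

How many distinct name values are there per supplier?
SELECT supplier, COUNT(DISTINCT name)
FROM products
GROUP BY supplier

Result:
  SupplierA: 5 distinct
  SupplierD: 3 distinct
  SupplierE: 4 distinct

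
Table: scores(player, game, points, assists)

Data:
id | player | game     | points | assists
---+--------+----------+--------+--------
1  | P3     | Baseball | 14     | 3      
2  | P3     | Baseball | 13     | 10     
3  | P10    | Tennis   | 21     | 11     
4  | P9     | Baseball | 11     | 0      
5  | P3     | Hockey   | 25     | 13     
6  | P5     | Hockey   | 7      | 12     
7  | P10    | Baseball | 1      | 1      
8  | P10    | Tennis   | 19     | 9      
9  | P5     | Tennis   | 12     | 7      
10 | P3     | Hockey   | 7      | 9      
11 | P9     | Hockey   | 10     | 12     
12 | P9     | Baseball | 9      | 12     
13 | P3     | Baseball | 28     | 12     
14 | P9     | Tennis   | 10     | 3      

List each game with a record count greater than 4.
SELECT game, COUNT(*) as cnt
FROM scores
GROUP BY game
HAVING COUNT(*) > 4

Result:
  Baseball: 6

Note: HAVING filters groups after aggregation, WHERE filters rows before.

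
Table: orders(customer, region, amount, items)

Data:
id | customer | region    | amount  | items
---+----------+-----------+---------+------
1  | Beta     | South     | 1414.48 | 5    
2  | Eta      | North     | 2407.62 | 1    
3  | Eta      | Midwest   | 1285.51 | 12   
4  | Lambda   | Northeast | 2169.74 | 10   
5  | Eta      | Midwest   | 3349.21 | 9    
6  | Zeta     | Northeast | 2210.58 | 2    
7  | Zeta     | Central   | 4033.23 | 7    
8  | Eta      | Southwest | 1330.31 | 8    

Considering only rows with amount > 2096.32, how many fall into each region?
SELECT region, COUNT(*)
FROM orders
WHERE amount > 2096.32
GROUP BY region

Note: WHERE filters rows before grouping.

Result:
  Central: 1
  Midwest: 1
  North: 1
  Northeast: 2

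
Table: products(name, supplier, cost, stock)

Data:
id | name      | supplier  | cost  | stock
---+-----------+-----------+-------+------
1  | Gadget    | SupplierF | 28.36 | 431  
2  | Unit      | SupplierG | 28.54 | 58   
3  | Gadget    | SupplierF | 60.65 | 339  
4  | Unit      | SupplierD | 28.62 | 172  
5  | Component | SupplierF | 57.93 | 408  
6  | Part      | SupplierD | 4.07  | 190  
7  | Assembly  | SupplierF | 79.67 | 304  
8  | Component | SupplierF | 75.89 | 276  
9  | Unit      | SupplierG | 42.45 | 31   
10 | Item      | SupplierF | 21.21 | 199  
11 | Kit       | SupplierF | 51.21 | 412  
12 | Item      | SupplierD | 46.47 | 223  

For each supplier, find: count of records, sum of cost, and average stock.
SELECT supplier,
       COUNT(*) as cnt,
       SUM(cost) as total_cost,
       AVG(stock) as avg_stock
FROM products
GROUP BY supplier

Result:
  SupplierD: 3 records, 79.16 total cost, 195.00 avg stock
  SupplierF: 7 records, 374.92 total cost, 338.43 avg stock
  SupplierG: 2 records, 70.99 total cost, 44.50 avg stock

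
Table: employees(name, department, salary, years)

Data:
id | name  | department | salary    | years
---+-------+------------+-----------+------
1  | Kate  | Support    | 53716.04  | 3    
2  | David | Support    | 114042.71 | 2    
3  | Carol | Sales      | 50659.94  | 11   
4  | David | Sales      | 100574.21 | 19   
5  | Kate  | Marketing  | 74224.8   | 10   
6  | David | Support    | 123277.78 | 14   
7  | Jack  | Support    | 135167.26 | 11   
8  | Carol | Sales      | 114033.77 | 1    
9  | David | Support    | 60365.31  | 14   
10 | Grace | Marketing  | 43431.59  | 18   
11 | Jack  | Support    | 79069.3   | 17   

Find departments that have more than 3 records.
SELECT department, COUNT(*) as cnt
FROM employees
GROUP BY department
HAVING COUNT(*) > 3

Result:
  Support: 6

Note: HAVING filters groups after aggregation, WHERE filters rows before.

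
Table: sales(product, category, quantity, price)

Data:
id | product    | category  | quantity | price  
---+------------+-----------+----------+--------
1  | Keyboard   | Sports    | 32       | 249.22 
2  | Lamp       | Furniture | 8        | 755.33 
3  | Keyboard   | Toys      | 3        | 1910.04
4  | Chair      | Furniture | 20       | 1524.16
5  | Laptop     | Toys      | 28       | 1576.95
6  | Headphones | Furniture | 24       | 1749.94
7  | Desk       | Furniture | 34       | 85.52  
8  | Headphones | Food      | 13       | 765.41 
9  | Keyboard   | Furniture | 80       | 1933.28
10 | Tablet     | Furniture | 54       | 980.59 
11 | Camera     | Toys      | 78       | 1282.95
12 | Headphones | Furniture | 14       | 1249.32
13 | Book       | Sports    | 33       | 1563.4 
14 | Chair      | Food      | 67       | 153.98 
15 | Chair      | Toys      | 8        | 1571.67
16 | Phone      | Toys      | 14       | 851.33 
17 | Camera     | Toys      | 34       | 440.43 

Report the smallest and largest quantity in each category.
SELECT category, MIN(quantity), MAX(quantity)
FROM sales
GROUP BY category

Result:
  Food: min=13, max=67
  Furniture: min=8, max=80
  Sports: min=32, max=33
  Toys: min=3, max=78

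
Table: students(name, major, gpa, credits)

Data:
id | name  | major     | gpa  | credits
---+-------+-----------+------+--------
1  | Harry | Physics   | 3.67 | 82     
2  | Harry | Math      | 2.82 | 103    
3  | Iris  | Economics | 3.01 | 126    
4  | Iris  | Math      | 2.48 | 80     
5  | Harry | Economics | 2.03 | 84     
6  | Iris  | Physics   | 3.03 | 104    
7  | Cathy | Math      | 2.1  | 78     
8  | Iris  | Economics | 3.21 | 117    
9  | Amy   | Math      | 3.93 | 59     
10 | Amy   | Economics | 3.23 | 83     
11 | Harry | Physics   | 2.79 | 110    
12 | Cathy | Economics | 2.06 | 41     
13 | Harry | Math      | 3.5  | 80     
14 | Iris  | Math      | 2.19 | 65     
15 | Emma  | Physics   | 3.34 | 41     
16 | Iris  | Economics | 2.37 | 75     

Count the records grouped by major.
SELECT major, COUNT(*) as count
FROM students
GROUP BY major

Result:
  Economics: 6
  Math: 6
  Physics: 4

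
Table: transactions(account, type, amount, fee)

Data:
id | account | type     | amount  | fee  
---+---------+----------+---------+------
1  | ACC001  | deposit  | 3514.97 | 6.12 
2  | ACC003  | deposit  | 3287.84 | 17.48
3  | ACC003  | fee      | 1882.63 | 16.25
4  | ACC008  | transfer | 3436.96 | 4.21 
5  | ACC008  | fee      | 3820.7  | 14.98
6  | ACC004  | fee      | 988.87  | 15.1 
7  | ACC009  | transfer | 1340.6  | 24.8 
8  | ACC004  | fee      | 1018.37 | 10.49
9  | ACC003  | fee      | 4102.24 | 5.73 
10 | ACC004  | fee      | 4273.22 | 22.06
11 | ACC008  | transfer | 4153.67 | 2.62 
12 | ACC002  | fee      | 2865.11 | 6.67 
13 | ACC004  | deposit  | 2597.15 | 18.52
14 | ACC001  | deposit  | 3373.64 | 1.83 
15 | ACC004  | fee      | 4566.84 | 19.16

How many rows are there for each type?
SELECT type, COUNT(*) as count
FROM transactions
GROUP BY type

Result:
  deposit: 4
  fee: 8
  transfer: 3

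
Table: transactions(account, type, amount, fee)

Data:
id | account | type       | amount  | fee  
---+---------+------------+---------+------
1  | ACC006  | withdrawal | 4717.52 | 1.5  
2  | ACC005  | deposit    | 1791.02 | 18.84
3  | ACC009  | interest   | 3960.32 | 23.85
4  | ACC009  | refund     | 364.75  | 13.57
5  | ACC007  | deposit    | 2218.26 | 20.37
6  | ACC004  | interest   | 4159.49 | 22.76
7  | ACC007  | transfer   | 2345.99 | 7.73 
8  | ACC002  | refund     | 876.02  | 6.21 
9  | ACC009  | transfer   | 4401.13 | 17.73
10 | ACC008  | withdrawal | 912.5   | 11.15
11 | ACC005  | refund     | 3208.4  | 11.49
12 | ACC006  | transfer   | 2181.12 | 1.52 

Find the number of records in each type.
SELECT type, COUNT(*) as count
FROM transactions
GROUP BY type

Result:
  deposit: 2
  interest: 2
  refund: 3
  transfer: 3
  withdrawal: 2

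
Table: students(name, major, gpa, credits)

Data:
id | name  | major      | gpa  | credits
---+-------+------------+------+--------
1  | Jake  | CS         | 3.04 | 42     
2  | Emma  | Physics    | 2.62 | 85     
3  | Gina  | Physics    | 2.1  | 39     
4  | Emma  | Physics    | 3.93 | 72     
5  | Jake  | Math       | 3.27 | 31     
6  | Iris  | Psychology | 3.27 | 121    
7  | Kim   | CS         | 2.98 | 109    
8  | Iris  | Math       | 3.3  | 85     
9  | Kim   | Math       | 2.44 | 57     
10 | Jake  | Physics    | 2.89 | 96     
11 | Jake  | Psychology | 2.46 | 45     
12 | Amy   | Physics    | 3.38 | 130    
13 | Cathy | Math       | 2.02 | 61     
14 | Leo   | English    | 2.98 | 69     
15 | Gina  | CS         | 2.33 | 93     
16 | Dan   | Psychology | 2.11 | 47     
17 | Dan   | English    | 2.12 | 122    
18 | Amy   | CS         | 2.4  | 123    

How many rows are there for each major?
SELECT major, COUNT(*) as count
FROM students
GROUP BY major

Result:
  CS: 4
  English: 2
  Math: 4
  Physics: 5
  Psychology: 3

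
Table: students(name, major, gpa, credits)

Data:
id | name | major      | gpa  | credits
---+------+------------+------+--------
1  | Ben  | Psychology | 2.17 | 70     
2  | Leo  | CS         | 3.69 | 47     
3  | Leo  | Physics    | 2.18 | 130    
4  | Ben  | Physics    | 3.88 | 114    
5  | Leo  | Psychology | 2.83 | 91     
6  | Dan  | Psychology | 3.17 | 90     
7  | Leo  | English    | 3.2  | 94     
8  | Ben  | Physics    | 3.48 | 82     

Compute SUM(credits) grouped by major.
SELECT major, SUM(credits) as result
FROM students
GROUP BY major

Result:
  CS: 47
  English: 94
  Physics: 326
  Psychology: 251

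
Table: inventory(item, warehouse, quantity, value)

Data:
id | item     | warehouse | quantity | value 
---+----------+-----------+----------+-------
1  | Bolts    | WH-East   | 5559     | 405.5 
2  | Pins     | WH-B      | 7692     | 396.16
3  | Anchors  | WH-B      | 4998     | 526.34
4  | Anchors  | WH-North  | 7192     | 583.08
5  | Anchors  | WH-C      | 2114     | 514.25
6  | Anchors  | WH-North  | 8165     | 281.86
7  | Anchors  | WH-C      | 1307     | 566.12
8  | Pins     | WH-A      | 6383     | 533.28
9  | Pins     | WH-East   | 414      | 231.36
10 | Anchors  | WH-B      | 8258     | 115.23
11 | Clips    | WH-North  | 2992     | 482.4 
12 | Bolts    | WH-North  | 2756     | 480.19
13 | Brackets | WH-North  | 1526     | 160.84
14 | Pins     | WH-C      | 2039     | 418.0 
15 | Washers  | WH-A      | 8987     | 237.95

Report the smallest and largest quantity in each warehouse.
SELECT warehouse, MIN(quantity), MAX(quantity)
FROM inventory
GROUP BY warehouse

Result:
  WH-A: min=6383, max=8987
  WH-B: min=4998, max=8258
  WH-C: min=1307, max=2114
  WH-East: min=414, max=5559
  WH-North: min=1526, max=8165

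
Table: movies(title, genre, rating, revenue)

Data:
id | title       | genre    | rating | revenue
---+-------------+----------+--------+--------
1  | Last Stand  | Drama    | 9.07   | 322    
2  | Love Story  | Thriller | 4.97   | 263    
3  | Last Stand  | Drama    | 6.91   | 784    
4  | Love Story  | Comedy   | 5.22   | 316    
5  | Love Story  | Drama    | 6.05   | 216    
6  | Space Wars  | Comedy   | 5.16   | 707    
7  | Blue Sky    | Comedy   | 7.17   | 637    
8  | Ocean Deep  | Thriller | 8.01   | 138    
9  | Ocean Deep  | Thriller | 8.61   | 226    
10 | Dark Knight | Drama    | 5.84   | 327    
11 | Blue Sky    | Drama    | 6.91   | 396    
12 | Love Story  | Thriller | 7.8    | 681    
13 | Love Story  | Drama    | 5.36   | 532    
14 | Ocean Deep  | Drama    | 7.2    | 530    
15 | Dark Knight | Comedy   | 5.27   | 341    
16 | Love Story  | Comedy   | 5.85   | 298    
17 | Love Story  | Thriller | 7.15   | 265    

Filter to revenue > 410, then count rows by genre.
SELECT genre, COUNT(*)
FROM movies
WHERE revenue > 410
GROUP BY genre

Note: WHERE filters rows before grouping.

Result:
  Comedy: 2
  Drama: 3
  Thriller: 1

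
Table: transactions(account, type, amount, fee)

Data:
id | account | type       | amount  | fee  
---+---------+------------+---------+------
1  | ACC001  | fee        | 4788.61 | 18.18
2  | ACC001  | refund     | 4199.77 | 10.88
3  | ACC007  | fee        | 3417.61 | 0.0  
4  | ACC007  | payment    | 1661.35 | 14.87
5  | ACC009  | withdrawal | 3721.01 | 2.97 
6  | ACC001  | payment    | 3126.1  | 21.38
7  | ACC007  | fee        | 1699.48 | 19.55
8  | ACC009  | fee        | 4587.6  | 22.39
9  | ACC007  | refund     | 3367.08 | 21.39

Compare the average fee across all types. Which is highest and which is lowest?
SELECT type, AVG(fee)
FROM transactions
GROUP BY type
ORDER BY AVG(fee)

All groups:
  withdrawal: 2.97
  fee: 15.03
  refund: 16.14
  payment: 18.13

Highest: payment (18.13)
Lowest: withdrawal (2.97)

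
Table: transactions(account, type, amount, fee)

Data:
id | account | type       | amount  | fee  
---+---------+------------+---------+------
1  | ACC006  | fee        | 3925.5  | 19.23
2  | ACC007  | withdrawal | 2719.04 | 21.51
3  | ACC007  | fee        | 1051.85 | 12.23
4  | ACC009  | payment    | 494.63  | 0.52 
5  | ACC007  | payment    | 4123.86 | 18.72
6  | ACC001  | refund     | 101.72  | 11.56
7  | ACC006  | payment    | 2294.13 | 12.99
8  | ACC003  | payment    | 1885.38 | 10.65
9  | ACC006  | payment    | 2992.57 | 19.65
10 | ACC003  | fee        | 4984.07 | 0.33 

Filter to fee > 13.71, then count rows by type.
SELECT type, COUNT(*)
FROM transactions
WHERE fee > 13.71
GROUP BY type

Note: WHERE filters rows before grouping.

Result:
  fee: 1
  payment: 2
  withdrawal: 1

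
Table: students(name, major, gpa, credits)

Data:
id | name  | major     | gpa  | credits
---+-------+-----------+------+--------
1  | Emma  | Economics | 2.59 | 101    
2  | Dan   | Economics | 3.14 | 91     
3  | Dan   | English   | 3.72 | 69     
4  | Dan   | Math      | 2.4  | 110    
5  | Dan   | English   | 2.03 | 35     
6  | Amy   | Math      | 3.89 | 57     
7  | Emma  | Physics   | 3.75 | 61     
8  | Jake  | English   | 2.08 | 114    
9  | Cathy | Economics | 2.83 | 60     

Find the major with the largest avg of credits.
SELECT major, AVG(credits) as val
FROM students
GROUP BY major
ORDER BY val DESC
LIMIT 1

Result: Economics with avg(credits) = 84.00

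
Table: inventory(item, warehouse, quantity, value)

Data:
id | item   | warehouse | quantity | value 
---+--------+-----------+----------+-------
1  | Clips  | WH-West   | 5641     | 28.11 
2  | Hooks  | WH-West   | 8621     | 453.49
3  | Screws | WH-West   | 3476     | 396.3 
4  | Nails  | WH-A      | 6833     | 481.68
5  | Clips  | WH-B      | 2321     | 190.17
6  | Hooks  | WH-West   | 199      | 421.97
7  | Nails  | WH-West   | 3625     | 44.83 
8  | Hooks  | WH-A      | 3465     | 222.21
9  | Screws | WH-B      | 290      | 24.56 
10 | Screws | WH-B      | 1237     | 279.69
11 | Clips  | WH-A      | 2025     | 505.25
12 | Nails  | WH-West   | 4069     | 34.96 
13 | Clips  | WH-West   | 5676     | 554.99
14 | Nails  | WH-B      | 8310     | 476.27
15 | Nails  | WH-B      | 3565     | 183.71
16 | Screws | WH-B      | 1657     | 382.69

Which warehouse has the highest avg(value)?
SELECT warehouse, AVG(value) as val
FROM inventory
GROUP BY warehouse
ORDER BY val DESC
LIMIT 1

Result: WH-A with avg(value) = 403.05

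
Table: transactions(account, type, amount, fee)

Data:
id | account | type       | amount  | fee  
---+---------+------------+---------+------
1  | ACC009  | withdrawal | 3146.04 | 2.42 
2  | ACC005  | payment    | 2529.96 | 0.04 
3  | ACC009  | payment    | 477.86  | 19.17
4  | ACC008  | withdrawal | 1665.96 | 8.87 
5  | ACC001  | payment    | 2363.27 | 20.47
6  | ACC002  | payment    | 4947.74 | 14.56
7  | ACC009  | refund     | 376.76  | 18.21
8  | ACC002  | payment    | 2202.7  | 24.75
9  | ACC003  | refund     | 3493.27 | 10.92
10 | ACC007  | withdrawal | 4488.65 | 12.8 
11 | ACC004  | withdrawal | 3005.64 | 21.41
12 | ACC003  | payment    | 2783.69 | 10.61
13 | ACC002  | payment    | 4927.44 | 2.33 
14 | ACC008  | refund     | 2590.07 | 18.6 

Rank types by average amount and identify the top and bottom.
SELECT type, AVG(amount)
FROM transactions
GROUP BY type
ORDER BY AVG(amount)

All groups:
  refund: 2153.37
  payment: 2890.38
  withdrawal: 3076.57

Highest: withdrawal (3076.57)
Lowest: refund (2153.37)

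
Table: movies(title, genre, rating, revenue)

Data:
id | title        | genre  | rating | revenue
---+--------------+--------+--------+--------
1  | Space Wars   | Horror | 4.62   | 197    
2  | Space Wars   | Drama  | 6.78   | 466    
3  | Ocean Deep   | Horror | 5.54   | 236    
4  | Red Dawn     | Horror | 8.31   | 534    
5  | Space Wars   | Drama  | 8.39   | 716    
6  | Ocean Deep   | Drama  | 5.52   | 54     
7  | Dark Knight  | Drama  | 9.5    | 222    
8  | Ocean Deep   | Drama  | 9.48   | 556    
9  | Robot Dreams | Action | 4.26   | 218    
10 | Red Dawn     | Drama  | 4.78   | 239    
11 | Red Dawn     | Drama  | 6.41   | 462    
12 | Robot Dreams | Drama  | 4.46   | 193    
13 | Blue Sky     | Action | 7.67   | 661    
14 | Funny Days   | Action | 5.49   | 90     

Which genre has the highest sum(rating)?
SELECT genre, SUM(rating) as val
FROM movies
GROUP BY genre
ORDER BY val DESC
LIMIT 1

Result: Drama with sum(rating) = 55.32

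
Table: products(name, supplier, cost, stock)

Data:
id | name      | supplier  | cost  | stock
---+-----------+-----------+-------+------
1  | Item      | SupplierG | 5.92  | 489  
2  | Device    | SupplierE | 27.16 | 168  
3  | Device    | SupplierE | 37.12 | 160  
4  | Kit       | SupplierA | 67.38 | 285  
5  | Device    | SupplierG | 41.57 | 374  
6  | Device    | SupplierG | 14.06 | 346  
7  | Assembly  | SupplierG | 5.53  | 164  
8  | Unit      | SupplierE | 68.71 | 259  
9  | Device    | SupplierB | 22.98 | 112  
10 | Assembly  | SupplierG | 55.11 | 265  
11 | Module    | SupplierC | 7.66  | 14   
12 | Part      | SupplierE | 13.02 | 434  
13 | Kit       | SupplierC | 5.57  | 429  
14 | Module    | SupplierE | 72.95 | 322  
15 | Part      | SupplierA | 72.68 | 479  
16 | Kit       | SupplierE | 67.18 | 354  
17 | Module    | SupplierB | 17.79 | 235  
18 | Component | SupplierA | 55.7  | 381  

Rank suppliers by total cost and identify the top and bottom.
SELECT supplier, SUM(cost)
FROM products
GROUP BY supplier
ORDER BY SUM(cost)

All groups:
  SupplierC: 13.23
  SupplierB: 40.77
  SupplierG: 122.19
  SupplierA: 195.76
  SupplierE: 286.14

Highest: SupplierE (286.14)
Lowest: SupplierC (13.23)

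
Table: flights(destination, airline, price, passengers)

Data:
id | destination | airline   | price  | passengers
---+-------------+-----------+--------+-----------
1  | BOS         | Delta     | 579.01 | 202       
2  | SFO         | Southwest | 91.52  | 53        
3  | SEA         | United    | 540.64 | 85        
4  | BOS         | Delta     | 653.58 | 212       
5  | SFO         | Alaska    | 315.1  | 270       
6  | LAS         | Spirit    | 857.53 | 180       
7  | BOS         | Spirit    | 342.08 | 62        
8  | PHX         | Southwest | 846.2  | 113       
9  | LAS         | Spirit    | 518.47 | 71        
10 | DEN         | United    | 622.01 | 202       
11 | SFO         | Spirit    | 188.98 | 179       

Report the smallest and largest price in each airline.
SELECT airline, MIN(price), MAX(price)
FROM flights
GROUP BY airline

Result:
  Alaska: min=315.10, max=315.10
  Delta: min=579.01, max=653.58
  Southwest: min=91.52, max=846.20
  Spirit: min=188.98, max=857.53
  United: min=540.64, max=622.01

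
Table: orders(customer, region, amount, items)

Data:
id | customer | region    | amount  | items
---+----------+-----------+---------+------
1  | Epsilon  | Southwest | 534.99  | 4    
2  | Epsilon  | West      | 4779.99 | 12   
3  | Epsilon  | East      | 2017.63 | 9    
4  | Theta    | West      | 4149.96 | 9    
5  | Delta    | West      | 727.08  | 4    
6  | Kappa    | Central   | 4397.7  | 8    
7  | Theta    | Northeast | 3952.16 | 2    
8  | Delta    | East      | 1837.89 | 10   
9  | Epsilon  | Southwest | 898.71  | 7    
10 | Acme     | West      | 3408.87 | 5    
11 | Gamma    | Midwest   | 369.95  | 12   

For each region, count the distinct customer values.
SELECT region, COUNT(DISTINCT customer)
FROM orders
GROUP BY region

Result:
  Central: 1 distinct
  East: 2 distinct
  Midwest: 1 distinct
  Northeast: 1 distinct
  Southwest: 1 distinct
  West: 4 distinct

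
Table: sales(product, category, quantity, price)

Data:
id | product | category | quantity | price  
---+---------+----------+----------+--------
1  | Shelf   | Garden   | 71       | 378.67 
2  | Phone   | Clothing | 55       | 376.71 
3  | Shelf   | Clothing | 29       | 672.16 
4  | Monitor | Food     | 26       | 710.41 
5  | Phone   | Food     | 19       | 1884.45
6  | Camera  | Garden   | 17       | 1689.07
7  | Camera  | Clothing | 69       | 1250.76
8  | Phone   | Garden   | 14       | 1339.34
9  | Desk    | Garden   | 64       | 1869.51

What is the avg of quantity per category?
SELECT category, AVG(quantity) as result
FROM sales
GROUP BY category

Result:
  Clothing: 51.00
  Food: 22.50
  Garden: 41.50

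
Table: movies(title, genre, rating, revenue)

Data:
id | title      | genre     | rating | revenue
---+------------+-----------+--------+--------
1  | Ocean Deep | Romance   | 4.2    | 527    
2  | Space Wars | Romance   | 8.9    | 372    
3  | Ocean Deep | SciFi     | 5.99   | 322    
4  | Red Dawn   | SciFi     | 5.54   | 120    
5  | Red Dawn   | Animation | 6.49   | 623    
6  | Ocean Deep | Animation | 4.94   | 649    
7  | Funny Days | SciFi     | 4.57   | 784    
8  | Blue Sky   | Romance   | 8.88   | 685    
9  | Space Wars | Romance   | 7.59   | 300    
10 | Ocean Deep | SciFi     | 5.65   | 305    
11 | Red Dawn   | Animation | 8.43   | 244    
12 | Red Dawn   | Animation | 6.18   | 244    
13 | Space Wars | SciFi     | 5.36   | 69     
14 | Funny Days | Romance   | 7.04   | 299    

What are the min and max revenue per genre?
SELECT genre, MIN(revenue), MAX(revenue)
FROM movies
GROUP BY genre

Result:
  Animation: min=244, max=649
  Romance: min=299, max=685
  SciFi: min=69, max=784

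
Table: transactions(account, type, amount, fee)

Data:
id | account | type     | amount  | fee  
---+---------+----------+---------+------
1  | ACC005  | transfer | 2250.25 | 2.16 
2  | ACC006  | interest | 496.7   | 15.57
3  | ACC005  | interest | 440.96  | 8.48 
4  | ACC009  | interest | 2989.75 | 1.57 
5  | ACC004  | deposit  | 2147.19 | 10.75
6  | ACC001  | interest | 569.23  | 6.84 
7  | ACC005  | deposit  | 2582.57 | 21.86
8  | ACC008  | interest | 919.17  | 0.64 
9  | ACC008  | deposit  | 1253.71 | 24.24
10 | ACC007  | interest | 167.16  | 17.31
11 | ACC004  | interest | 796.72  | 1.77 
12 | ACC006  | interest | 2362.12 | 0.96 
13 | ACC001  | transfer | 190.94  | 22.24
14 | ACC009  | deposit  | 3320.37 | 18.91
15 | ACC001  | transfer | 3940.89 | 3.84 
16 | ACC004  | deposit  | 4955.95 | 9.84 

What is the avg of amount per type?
SELECT type, AVG(amount) as result
FROM transactions
GROUP BY type

Result:
  deposit: 2851.96
  interest: 1092.73
  transfer: 2127.36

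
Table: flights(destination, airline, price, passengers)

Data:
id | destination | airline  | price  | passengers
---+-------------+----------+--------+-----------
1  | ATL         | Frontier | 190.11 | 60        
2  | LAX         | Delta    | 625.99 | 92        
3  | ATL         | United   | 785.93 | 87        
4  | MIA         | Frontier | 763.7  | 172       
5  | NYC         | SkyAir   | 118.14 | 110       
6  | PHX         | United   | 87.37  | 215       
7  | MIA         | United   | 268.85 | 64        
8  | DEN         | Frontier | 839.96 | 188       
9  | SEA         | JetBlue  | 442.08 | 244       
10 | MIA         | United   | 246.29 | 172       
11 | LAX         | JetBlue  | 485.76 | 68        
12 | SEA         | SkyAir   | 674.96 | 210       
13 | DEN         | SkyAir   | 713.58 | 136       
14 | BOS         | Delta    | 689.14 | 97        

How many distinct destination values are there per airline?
SELECT airline, COUNT(DISTINCT destination)
FROM flights
GROUP BY airline

Result:
  Delta: 2 distinct
  Frontier: 3 distinct
  JetBlue: 2 distinct
  SkyAir: 3 distinct
  United: 3 distinct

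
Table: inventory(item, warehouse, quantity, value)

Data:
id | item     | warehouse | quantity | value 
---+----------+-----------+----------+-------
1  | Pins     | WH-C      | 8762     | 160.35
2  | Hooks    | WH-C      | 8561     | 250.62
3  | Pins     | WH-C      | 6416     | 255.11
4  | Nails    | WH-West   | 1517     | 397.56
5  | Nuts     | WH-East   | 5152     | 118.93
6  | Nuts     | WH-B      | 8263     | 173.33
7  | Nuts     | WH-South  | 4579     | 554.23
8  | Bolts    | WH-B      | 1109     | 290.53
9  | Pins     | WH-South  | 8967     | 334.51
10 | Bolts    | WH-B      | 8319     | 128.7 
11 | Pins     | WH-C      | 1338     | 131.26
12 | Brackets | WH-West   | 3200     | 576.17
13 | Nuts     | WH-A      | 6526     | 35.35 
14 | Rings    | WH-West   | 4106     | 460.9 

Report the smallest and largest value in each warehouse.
SELECT warehouse, MIN(value), MAX(value)
FROM inventory
GROUP BY warehouse

Result:
  WH-A: min=35.35, max=35.35
  WH-B: min=128.70, max=290.53
  WH-C: min=131.26, max=255.11
  WH-East: min=118.93, max=118.93
  WH-South: min=334.51, max=554.23
  WH-West: min=397.56, max=576.17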